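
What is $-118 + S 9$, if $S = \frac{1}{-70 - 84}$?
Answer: $- \frac{18181}{154} \approx -118.06$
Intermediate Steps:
$S = - \frac{1}{154}$ ($S = \frac{1}{-154} = - \frac{1}{154} \approx -0.0064935$)
$-118 + S 9 = -118 - \frac{9}{154} = - \frac{18181}{154}$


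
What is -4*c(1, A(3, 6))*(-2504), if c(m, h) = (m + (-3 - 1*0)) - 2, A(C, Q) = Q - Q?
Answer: -40064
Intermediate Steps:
A(C, Q) = 0
c(m, h) = -5 + m (c(m, h) = (m + (-3 + 0)) - 2 = (m - 3) - 2 = (-3 + m) - 2 = -5 + m)
-4*c(1, A(3, 6))*(-2504) = -4*(-5 + 1)*(-2504) = -4*(-4)*(-2504) = 16*(-2504) = -40064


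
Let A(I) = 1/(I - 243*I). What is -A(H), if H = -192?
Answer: -1/46464 ≈ -2.1522e-5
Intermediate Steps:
A(I) = -1/(242*I) (A(I) = 1/(-242*I) = -1/(242*I))
-A(H) = -(-1)/(242*(-192)) = -(-1)*(-1)/(242*192) = -1*1/46464 = -1/46464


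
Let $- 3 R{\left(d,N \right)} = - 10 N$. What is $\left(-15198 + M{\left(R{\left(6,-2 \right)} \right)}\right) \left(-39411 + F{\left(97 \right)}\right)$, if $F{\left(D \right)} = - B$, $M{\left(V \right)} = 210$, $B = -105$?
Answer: $589118328$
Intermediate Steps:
$R{\left(d,N \right)} = \frac{10 N}{3}$ ($R{\left(d,N \right)} = - \frac{\left(-10\right) N}{3} = \frac{10 N}{3}$)
$F{\left(D \right)} = 105$ ($F{\left(D \right)} = \left(-1\right) \left(-105\right) = 105$)
$\left(-15198 + M{\left(R{\left(6,-2 \right)} \right)}\right) \left(-39411 + F{\left(97 \right)}\right) = \left(-15198 + 210\right) \left(-39411 + 105\right) = \left(-14988\right) \left(-39306\right) = 589118328$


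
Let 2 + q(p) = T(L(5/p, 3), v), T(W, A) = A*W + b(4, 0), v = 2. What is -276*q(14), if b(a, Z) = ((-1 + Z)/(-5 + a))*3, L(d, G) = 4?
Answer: -2484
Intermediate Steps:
b(a, Z) = 3*(-1 + Z)/(-5 + a) (b(a, Z) = ((-1 + Z)/(-5 + a))*3 = 3*(-1 + Z)/(-5 + a))
T(W, A) = 3 + A*W (T(W, A) = A*W + 3*(-1 + 0)/(-5 + 4) = A*W + 3*(-1)/(-1) = A*W + 3*(-1)*(-1) = A*W + 3 = 3 + A*W)
q(p) = 9 (q(p) = -2 + (3 + 2*4) = -2 + (3 + 8) = -2 + 11 = 9)
-276*q(14) = -276*9 = -2484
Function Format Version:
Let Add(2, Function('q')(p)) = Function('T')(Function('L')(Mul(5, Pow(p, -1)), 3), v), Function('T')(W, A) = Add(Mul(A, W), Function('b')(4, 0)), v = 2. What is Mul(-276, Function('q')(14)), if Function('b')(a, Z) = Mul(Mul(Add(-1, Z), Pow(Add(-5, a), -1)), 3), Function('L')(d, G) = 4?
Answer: -2484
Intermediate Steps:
Function('b')(a, Z) = Mul(3, Pow(Add(-5, a), -1), Add(-1, Z)) (Function('b')(a, Z) = Mul(Mul(Pow(Add(-5, a), -1), Add(-1, Z)), 3) = Mul(3, Pow(Add(-5, a), -1), Add(-1, Z)))
Function('T')(W, A) = Add(3, Mul(A, W)) (Function('T')(W, A) = Add(Mul(A, W), Mul(3, Pow(Add(-5, 4), -1), Add(-1, 0))) = Add(Mul(A, W), Mul(3, Pow(-1, -1), -1)) = Add(Mul(A, W), Mul(3, -1, -1)) = Add(Mul(A, W), 3) = Add(3, Mul(A, W)))
Function('q')(p) = 9 (Function('q')(p) = Add(-2, Add(3, Mul(2, 4))) = Add(-2, Add(3, 8)) = Add(-2, 11) = 9)
Mul(-276, Function('q')(14)) = Mul(-276, 9) = -2484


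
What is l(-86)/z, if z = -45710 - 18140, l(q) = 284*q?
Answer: 12212/31925 ≈ 0.38252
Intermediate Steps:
z = -63850
l(-86)/z = (284*(-86))/(-63850) = -24424*(-1/63850) = 12212/31925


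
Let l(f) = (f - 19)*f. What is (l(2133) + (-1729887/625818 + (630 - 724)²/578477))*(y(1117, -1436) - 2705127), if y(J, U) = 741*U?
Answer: -2050963793423522258956281/120673773062 ≈ -1.6996e+13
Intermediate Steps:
l(f) = f*(-19 + f) (l(f) = (-19 + f)*f = f*(-19 + f))
(l(2133) + (-1729887/625818 + (630 - 724)²/578477))*(y(1117, -1436) - 2705127) = (2133*(-19 + 2133) + (-1729887/625818 + (630 - 724)²/578477))*(741*(-1436) - 2705127) = (2133*2114 + (-1729887*1/625818 + (-94)²*(1/578477)))*(-1064076 - 2705127) = (4509162 + (-576629/208606 + 8836*(1/578477)))*(-3769203) = (4509162 + (-576629/208606 + 8836/578477))*(-3769203) = (4509162 - 331723371417/120673773062)*(-3769203) = (544137260164422627/120673773062)*(-3769203) = -2050963793423522258956281/120673773062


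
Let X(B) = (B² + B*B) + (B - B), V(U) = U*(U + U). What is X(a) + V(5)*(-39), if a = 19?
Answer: -1228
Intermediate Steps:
V(U) = 2*U² (V(U) = U*(2*U) = 2*U²)
X(B) = 2*B² (X(B) = (B² + B²) + 0 = 2*B² + 0 = 2*B²)
X(a) + V(5)*(-39) = 2*19² + (2*5²)*(-39) = 2*361 + (2*25)*(-39) = 722 + 50*(-39) = 722 - 1950 = -1228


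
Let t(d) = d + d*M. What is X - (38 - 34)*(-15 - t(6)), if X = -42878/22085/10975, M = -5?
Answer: -8725826378/242382875 ≈ -36.000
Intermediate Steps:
X = -42878/242382875 (X = -42878*1/22085*(1/10975) = -42878/22085*1/10975 = -42878/242382875 ≈ -0.00017690)
t(d) = -4*d (t(d) = d + d*(-5) = d - 5*d = -4*d)
X - (38 - 34)*(-15 - t(6)) = -42878/242382875 - (38 - 34)*(-15 - (-4)*6) = -42878/242382875 - 4*(-15 - 1*(-24)) = -42878/242382875 - 4*(-15 + 24) = -42878/242382875 - 4*9 = -42878/242382875 - 1*36 = -42878/242382875 - 36 = -8725826378/242382875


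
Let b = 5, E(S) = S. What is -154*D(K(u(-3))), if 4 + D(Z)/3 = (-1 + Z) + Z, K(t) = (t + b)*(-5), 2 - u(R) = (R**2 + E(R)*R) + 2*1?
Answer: -57750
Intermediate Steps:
u(R) = -2*R**2 (u(R) = 2 - ((R**2 + R*R) + 2*1) = 2 - ((R**2 + R**2) + 2) = 2 - (2*R**2 + 2) = 2 - (2 + 2*R**2) = 2 + (-2 - 2*R**2) = -2*R**2)
K(t) = -25 - 5*t (K(t) = (t + 5)*(-5) = (5 + t)*(-5) = -25 - 5*t)
D(Z) = -15 + 6*Z (D(Z) = -12 + 3*((-1 + Z) + Z) = -12 + 3*(-1 + 2*Z) = -12 + (-3 + 6*Z) = -15 + 6*Z)
-154*D(K(u(-3))) = -154*(-15 + 6*(-25 - (-10)*(-3)**2)) = -154*(-15 + 6*(-25 - (-10)*9)) = -154*(-15 + 6*(-25 - 5*(-18))) = -154*(-15 + 6*(-25 + 90)) = -154*(-15 + 6*65) = -154*(-15 + 390) = -154*375 = -57750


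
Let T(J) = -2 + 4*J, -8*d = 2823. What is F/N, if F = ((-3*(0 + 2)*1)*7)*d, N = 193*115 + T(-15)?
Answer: 59283/88532 ≈ 0.66962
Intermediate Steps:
d = -2823/8 (d = -⅛*2823 = -2823/8 ≈ -352.88)
N = 22133 (N = 193*115 + (-2 + 4*(-15)) = 22195 + (-2 - 60) = 22195 - 62 = 22133)
F = 59283/4 (F = ((-3*(0 + 2)*1)*7)*(-2823/8) = ((-3*2*1)*7)*(-2823/8) = (-6*1*7)*(-2823/8) = -6*7*(-2823/8) = -42*(-2823/8) = 59283/4 ≈ 14821.)
F/N = (59283/4)/22133 = (59283/4)*(1/22133) = 59283/88532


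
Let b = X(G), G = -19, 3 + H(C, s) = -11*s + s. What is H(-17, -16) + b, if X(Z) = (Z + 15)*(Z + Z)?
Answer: 309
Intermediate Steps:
H(C, s) = -3 - 10*s (H(C, s) = -3 + (-11*s + s) = -3 - 10*s)
X(Z) = 2*Z*(15 + Z) (X(Z) = (15 + Z)*(2*Z) = 2*Z*(15 + Z))
b = 152 (b = 2*(-19)*(15 - 19) = 2*(-19)*(-4) = 152)
H(-17, -16) + b = (-3 - 10*(-16)) + 152 = (-3 + 160) + 152 = 157 + 152 = 309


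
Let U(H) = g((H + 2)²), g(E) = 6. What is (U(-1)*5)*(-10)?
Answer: -300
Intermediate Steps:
U(H) = 6
(U(-1)*5)*(-10) = (6*5)*(-10) = 30*(-10) = -300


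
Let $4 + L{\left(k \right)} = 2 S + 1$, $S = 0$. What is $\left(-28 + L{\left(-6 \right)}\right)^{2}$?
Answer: $961$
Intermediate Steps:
$L{\left(k \right)} = -3$ ($L{\left(k \right)} = -4 + \left(2 \cdot 0 + 1\right) = -4 + \left(0 + 1\right) = -4 + 1 = -3$)
$\left(-28 + L{\left(-6 \right)}\right)^{2} = \left(-28 - 3\right)^{2} = \left(-31\right)^{2} = 961$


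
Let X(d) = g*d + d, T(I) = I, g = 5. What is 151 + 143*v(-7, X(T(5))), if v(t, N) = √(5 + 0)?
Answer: 151 + 143*√5 ≈ 470.76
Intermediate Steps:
X(d) = 6*d (X(d) = 5*d + d = 6*d)
v(t, N) = √5
151 + 143*v(-7, X(T(5))) = 151 + 143*√5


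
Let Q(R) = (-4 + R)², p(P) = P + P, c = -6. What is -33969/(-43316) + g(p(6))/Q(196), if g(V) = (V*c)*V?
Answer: 81117/106624 ≈ 0.76078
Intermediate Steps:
p(P) = 2*P
g(V) = -6*V² (g(V) = (V*(-6))*V = (-6*V)*V = -6*V²)
-33969/(-43316) + g(p(6))/Q(196) = -33969/(-43316) + (-6*(2*6)²)/((-4 + 196)²) = -33969*(-1/43316) + (-6*12²)/(192²) = 2613/3332 - 6*144/36864 = 2613/3332 - 864*1/36864 = 2613/3332 - 3/128 = 81117/106624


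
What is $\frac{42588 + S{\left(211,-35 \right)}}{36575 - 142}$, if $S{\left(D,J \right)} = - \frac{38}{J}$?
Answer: $\frac{1490618}{1275155} \approx 1.169$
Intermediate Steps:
$\frac{42588 + S{\left(211,-35 \right)}}{36575 - 142} = \frac{42588 - \frac{38}{-35}}{36575 - 142} = \frac{42588 - - \frac{38}{35}}{36433} = \left(42588 + \frac{38}{35}\right) \frac{1}{36433} = \frac{1490618}{35} \cdot \frac{1}{36433} = \frac{1490618}{1275155}$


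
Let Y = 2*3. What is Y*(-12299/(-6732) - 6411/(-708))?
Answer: 2161106/33099 ≈ 65.292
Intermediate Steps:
Y = 6
Y*(-12299/(-6732) - 6411/(-708)) = 6*(-12299/(-6732) - 6411/(-708)) = 6*(-12299*(-1/6732) - 6411*(-1/708)) = 6*(12299/6732 + 2137/236) = 6*(1080553/99297) = 2161106/33099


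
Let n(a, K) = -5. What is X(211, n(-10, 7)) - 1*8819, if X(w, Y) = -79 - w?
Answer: -9109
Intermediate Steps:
X(211, n(-10, 7)) - 1*8819 = (-79 - 1*211) - 1*8819 = (-79 - 211) - 8819 = -290 - 8819 = -9109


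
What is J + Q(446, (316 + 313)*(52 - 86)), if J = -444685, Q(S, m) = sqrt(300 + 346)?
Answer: -444685 + sqrt(646) ≈ -4.4466e+5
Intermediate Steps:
Q(S, m) = sqrt(646)
J + Q(446, (316 + 313)*(52 - 86)) = -444685 + sqrt(646)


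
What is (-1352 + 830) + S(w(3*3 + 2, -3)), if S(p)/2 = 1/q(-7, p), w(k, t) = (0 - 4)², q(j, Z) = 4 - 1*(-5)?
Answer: -4696/9 ≈ -521.78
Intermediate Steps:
q(j, Z) = 9 (q(j, Z) = 4 + 5 = 9)
w(k, t) = 16 (w(k, t) = (-4)² = 16)
S(p) = 2/9
(-1352 + 830) + S(w(3*3 + 2, -3)) = (-1352 + 830) + 2/9 = -522 + 2/9 = -4696/9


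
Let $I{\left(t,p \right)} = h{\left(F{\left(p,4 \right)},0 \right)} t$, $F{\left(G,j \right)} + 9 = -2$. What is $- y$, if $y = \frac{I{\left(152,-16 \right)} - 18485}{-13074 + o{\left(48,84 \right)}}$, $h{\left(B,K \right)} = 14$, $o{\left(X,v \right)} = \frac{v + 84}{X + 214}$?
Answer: $- \frac{2142767}{1712610} \approx -1.2512$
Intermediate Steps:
$o{\left(X,v \right)} = \frac{84 + v}{214 + X}$
$F{\left(G,j \right)} = -11$ ($F{\left(G,j \right)} = -9 - 2 = -11$)
$I{\left(t,p \right)} = 14 t$
$y = \frac{2142767}{1712610}$ ($y = \frac{14 \cdot 152 - 18485}{-13074 + \frac{84 + 84}{214 + 48}} = \frac{2128 - 18485}{-13074 + \frac{1}{262} \cdot 168} = - \frac{16357}{-13074 + \frac{1}{262} \cdot 168} = - \frac{16357}{-13074 + \frac{84}{131}} = - \frac{16357}{- \frac{1712610}{131}} = \left(-16357\right) \left(- \frac{131}{1712610}\right) = \frac{2142767}{1712610} \approx 1.2512$)
$- y = \left(-1\right) \frac{2142767}{1712610} = - \frac{2142767}{1712610}$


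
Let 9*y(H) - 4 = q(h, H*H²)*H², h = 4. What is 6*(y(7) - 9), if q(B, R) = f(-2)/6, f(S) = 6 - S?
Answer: -70/9 ≈ -7.7778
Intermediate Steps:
q(B, R) = 4/3 (q(B, R) = (6 - 1*(-2))/6 = (6 + 2)*(⅙) = 8*(⅙) = 4/3)
y(H) = 4/9 + 4*H²/27 (y(H) = 4/9 + (4*H²/3)/9 = 4/9 + 4*H²/27)
6*(y(7) - 9) = 6*((4/9 + (4/27)*7²) - 9) = 6*((4/9 + (4/27)*49) - 9) = 6*((4/9 + 196/27) - 9) = 6*(208/27 - 9) = 6*(-35/27) = -70/9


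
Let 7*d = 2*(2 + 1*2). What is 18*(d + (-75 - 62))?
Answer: -17118/7 ≈ -2445.4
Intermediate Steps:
d = 8/7 (d = (2*(2 + 1*2))/7 = (2*(2 + 2))/7 = (2*4)/7 = (⅐)*8 = 8/7 ≈ 1.1429)
18*(d + (-75 - 62)) = 18*(8/7 + (-75 - 62)) = 18*(8/7 - 137) = 18*(-951/7) = -17118/7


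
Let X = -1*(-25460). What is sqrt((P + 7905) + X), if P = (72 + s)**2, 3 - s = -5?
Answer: sqrt(39765) ≈ 199.41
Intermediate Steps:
s = 8 (s = 3 - 1*(-5) = 3 + 5 = 8)
X = 25460
P = 6400 (P = (72 + 8)**2 = 80**2 = 6400)
sqrt((P + 7905) + X) = sqrt((6400 + 7905) + 25460) = sqrt(14305 + 25460) = sqrt(39765)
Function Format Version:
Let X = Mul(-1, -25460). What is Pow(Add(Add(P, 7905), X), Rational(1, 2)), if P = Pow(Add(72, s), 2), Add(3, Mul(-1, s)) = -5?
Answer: Pow(39765, Rational(1, 2)) ≈ 199.41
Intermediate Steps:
s = 8 (s = Add(3, Mul(-1, -5)) = Add(3, 5) = 8)
X = 25460
P = 6400 (P = Pow(Add(72, 8), 2) = Pow(80, 2) = 6400)
Pow(Add(Add(P, 7905), X), Rational(1, 2)) = Pow(Add(Add(6400, 7905), 25460), Rational(1, 2)) = Pow(Add(14305, 25460), Rational(1, 2)) = Pow(39765, Rational(1, 2))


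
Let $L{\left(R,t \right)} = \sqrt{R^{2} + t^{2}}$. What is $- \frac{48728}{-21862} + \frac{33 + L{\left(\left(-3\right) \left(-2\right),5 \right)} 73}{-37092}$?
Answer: $\frac{27374205}{12286444} - \frac{73 \sqrt{61}}{37092} \approx 2.2126$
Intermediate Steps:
$- \frac{48728}{-21862} + \frac{33 + L{\left(\left(-3\right) \left(-2\right),5 \right)} 73}{-37092} = - \frac{48728}{-21862} + \frac{33 + \sqrt{\left(\left(-3\right) \left(-2\right)\right)^{2} + 5^{2}} \cdot 73}{-37092} = \left(-48728\right) \left(- \frac{1}{21862}\right) + \left(33 + \sqrt{6^{2} + 25} \cdot 73\right) \left(- \frac{1}{37092}\right) = \frac{24364}{10931} + \left(33 + \sqrt{36 + 25} \cdot 73\right) \left(- \frac{1}{37092}\right) = \frac{24364}{10931} + \left(33 + \sqrt{61} \cdot 73\right) \left(- \frac{1}{37092}\right) = \frac{24364}{10931} + \left(33 + 73 \sqrt{61}\right) \left(- \frac{1}{37092}\right) = \frac{24364}{10931} - \left(\frac{1}{1124} + \frac{73 \sqrt{61}}{37092}\right) = \frac{27374205}{12286444} - \frac{73 \sqrt{61}}{37092}$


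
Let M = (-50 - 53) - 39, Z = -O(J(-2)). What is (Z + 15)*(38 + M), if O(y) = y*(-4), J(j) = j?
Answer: -728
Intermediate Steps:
O(y) = -4*y
Z = -8 (Z = -(-4)*(-2) = -1*8 = -8)
M = -142 (M = -103 - 39 = -142)
(Z + 15)*(38 + M) = (-8 + 15)*(38 - 142) = 7*(-104) = -728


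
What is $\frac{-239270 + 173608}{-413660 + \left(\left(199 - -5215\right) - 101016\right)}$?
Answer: $\frac{32831}{254631} \approx 0.12894$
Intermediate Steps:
$\frac{-239270 + 173608}{-413660 + \left(\left(199 - -5215\right) - 101016\right)} = - \frac{65662}{-413660 + \left(\left(199 + 5215\right) - 101016\right)} = - \frac{65662}{-413660 + \left(5414 - 101016\right)} = - \frac{65662}{-413660 - 95602} = - \frac{65662}{-509262} = \left(-65662\right) \left(- \frac{1}{509262}\right) = \frac{32831}{254631}$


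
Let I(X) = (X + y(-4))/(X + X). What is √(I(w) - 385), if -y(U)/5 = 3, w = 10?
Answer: I*√1541/2 ≈ 19.628*I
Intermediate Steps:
y(U) = -15 (y(U) = -5*3 = -15)
I(X) = (-15 + X)/(2*X) (I(X) = (X - 15)/(X + X) = (-15 + X)/((2*X)) = (-15 + X)*(1/(2*X)) = (-15 + X)/(2*X))
√(I(w) - 385) = √((½)*(-15 + 10)/10 - 385) = √((½)*(⅒)*(-5) - 385) = √(-¼ - 385) = √(-1541/4) = I*√1541/2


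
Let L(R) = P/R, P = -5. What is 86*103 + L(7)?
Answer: 62001/7 ≈ 8857.3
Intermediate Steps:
L(R) = -5/R
86*103 + L(7) = 86*103 - 5/7 = 8858 - 5*1/7 = 8858 - 5/7 = 62001/7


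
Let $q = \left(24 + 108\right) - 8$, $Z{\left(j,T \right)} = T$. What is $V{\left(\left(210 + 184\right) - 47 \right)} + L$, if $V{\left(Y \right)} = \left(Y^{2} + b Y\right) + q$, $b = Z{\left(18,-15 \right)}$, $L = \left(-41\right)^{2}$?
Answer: $117009$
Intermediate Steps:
$q = 124$ ($q = 132 - 8 = 124$)
$L = 1681$
$b = -15$
$V{\left(Y \right)} = 124 + Y^{2} - 15 Y$ ($V{\left(Y \right)} = \left(Y^{2} - 15 Y\right) + 124 = 124 + Y^{2} - 15 Y$)
$V{\left(\left(210 + 184\right) - 47 \right)} + L = \left(124 + \left(\left(210 + 184\right) - 47\right)^{2} - 15 \left(\left(210 + 184\right) - 47\right)\right) + 1681 = \left(124 + \left(394 - 47\right)^{2} - 15 \left(394 - 47\right)\right) + 1681 = \left(124 + 347^{2} - 5205\right) + 1681 = \left(124 + 120409 - 5205\right) + 1681 = 115328 + 1681 = 117009$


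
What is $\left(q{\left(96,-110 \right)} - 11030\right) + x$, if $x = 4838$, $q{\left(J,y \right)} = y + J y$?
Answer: $-16862$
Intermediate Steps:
$\left(q{\left(96,-110 \right)} - 11030\right) + x = \left(- 110 \left(1 + 96\right) - 11030\right) + 4838 = \left(\left(-110\right) 97 - 11030\right) + 4838 = \left(-10670 - 11030\right) + 4838 = -21700 + 4838 = -16862$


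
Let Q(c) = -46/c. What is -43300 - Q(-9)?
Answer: -389746/9 ≈ -43305.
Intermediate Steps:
-43300 - Q(-9) = -43300 - (-46)/(-9) = -43300 - (-46)*(-1)/9 = -43300 - 1*46/9 = -43300 - 46/9 = -389746/9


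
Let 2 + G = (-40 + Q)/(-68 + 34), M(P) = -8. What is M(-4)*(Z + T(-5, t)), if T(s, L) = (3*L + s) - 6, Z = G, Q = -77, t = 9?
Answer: -2372/17 ≈ -139.53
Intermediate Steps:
G = 49/34 (G = -2 + (-40 - 77)/(-68 + 34) = -2 - 117/(-34) = -2 - 117*(-1/34) = -2 + 117/34 = 49/34 ≈ 1.4412)
Z = 49/34 ≈ 1.4412
T(s, L) = -6 + s + 3*L (T(s, L) = (s + 3*L) - 6 = -6 + s + 3*L)
M(-4)*(Z + T(-5, t)) = -8*(49/34 + (-6 - 5 + 3*9)) = -8*(49/34 + (-6 - 5 + 27)) = -8*(49/34 + 16) = -8*593/34 = -2372/17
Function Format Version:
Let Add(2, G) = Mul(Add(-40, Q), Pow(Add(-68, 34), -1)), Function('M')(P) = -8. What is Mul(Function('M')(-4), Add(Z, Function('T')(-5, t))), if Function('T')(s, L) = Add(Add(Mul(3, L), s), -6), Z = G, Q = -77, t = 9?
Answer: Rational(-2372, 17) ≈ -139.53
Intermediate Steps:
G = Rational(49, 34) (G = Add(-2, Mul(Add(-40, -77), Pow(Add(-68, 34), -1))) = Add(-2, Mul(-117, Pow(-34, -1))) = Add(-2, Mul(-117, Rational(-1, 34))) = Add(-2, Rational(117, 34)) = Rational(49, 34) ≈ 1.4412)
Z = Rational(49, 34) ≈ 1.4412
Function('T')(s, L) = Add(-6, s, Mul(3, L)) (Function('T')(s, L) = Add(Add(s, Mul(3, L)), -6) = Add(-6, s, Mul(3, L)))
Mul(Function('M')(-4), Add(Z, Function('T')(-5, t))) = Mul(-8, Add(Rational(49, 34), Add(-6, -5, Mul(3, 9)))) = Mul(-8, Add(Rational(49, 34), Add(-6, -5, 27))) = Mul(-8, Add(Rational(49, 34), 16)) = Mul(-8, Rational(593, 34)) = Rational(-2372, 17)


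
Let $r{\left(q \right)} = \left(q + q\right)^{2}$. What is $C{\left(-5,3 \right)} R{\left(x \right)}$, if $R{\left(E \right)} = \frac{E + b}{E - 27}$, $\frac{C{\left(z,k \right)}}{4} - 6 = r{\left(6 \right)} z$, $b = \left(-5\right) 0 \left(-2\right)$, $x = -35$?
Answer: $- \frac{49980}{31} \approx -1612.3$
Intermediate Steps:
$r{\left(q \right)} = 4 q^{2}$ ($r{\left(q \right)} = \left(2 q\right)^{2} = 4 q^{2}$)
$b = 0$ ($b = 0 \left(-2\right) = 0$)
$C{\left(z,k \right)} = 24 + 576 z$ ($C{\left(z,k \right)} = 24 + 4 \cdot 4 \cdot 6^{2} z = 24 + 4 \cdot 4 \cdot 36 z = 24 + 4 \cdot 144 z = 24 + 576 z$)
$R{\left(E \right)} = \frac{E}{-27 + E}$ ($R{\left(E \right)} = \frac{E + 0}{E - 27} = \frac{E}{-27 + E}$)
$C{\left(-5,3 \right)} R{\left(x \right)} = \left(24 + 576 \left(-5\right)\right) \left(- \frac{35}{-27 - 35}\right) = \left(24 - 2880\right) \left(- \frac{35}{-62}\right) = - 2856 \left(\left(-35\right) \left(- \frac{1}{62}\right)\right) = \left(-2856\right) \frac{35}{62} = - \frac{49980}{31}$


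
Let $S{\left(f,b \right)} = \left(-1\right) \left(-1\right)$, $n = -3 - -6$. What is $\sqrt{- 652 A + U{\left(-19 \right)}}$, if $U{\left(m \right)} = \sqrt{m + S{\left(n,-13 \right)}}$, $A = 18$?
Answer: $\sqrt{-11736 + 3 i \sqrt{2}} \approx 0.0196 + 108.33 i$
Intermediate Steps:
$n = 3$ ($n = -3 + 6 = 3$)
$S{\left(f,b \right)} = 1$
$U{\left(m \right)} = \sqrt{1 + m}$ ($U{\left(m \right)} = \sqrt{m + 1} = \sqrt{1 + m}$)
$\sqrt{- 652 A + U{\left(-19 \right)}} = \sqrt{\left(-652\right) 18 + \sqrt{1 - 19}} = \sqrt{-11736 + \sqrt{-18}} = \sqrt{-11736 + 3 i \sqrt{2}}$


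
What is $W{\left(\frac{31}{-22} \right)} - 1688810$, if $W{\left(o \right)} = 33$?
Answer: $-1688777$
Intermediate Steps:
$W{\left(\frac{31}{-22} \right)} - 1688810 = 33 - 1688810 = -1688777$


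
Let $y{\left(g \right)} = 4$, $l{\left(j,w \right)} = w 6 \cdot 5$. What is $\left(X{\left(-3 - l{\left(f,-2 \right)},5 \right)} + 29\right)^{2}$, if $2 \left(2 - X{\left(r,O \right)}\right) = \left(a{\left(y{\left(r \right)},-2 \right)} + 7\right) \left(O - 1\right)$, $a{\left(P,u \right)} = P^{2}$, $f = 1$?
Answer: $225$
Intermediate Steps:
$l{\left(j,w \right)} = 30 w$ ($l{\left(j,w \right)} = 6 w 5 = 30 w$)
$X{\left(r,O \right)} = \frac{27}{2} - \frac{23 O}{2}$ ($X{\left(r,O \right)} = 2 - \frac{\left(4^{2} + 7\right) \left(O - 1\right)}{2} = 2 - \frac{\left(16 + 7\right) \left(-1 + O\right)}{2} = 2 - \frac{23 \left(-1 + O\right)}{2} = 2 - \frac{-23 + 23 O}{2} = 2 - \left(- \frac{23}{2} + \frac{23 O}{2}\right) = \frac{27}{2} - \frac{23 O}{2}$)
$\left(X{\left(-3 - l{\left(f,-2 \right)},5 \right)} + 29\right)^{2} = \left(\left(\frac{27}{2} - \frac{115}{2}\right) + 29\right)^{2} = \left(-44 + 29\right)^{2} = \left(-15\right)^{2} = 225$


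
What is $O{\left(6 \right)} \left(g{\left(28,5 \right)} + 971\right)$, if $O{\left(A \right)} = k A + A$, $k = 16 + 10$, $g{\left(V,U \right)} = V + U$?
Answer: $162648$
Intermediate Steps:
$g{\left(V,U \right)} = U + V$
$k = 26$
$O{\left(A \right)} = 27 A$ ($O{\left(A \right)} = 26 A + A = 27 A$)
$O{\left(6 \right)} \left(g{\left(28,5 \right)} + 971\right) = 27 \cdot 6 \left(\left(5 + 28\right) + 971\right) = 162 \left(33 + 971\right) = 162 \cdot 1004 = 162648$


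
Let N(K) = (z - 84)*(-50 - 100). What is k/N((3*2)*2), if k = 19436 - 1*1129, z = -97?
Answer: 18307/27150 ≈ 0.67429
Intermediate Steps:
k = 18307 (k = 19436 - 1129 = 18307)
N(K) = 27150 (N(K) = (-97 - 84)*(-50 - 100) = -181*(-150) = 27150)
k/N((3*2)*2) = 18307/27150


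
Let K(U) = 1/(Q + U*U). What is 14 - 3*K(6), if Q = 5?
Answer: 571/41 ≈ 13.927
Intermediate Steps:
K(U) = 1/(5 + U**2) (K(U) = 1/(5 + U*U) = 1/(5 + U**2))
14 - 3*K(6) = 14 - 3/(5 + 6**2) = 14 - 3/(5 + 36) = 14 - 3/41 = 571/41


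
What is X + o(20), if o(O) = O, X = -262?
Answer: -242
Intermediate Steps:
X + o(20) = -262 + 20 = -242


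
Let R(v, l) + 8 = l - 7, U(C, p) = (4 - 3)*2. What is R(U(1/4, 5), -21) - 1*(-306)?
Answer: 270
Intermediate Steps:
U(C, p) = 2 (U(C, p) = 1*2 = 2)
R(v, l) = -15 + l (R(v, l) = -8 + (l - 7) = -8 + (-7 + l) = -15 + l)
R(U(1/4, 5), -21) - 1*(-306) = (-15 - 21) - 1*(-306) = -36 + 306 = 270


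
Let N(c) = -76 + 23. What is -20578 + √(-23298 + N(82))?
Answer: -20578 + I*√23351 ≈ -20578.0 + 152.81*I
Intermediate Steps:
N(c) = -53
-20578 + √(-23298 + N(82)) = -20578 + √(-23298 - 53) = -20578 + √(-23351) = -20578 + I*√23351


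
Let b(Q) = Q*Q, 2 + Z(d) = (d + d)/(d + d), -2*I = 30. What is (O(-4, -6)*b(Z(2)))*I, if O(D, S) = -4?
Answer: 60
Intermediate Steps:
I = -15 (I = -1/2*30 = -15)
Z(d) = -1 (Z(d) = -2 + (d + d)/(d + d) = -2 + (2*d)/((2*d)) = -2 + (2*d)*(1/(2*d)) = -2 + 1 = -1)
b(Q) = Q**2
(O(-4, -6)*b(Z(2)))*I = -4*(-1)**2*(-15) = -4*1*(-15) = -4*(-15) = 60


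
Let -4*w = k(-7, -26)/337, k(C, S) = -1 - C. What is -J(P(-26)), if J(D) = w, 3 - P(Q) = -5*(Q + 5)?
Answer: 3/674 ≈ 0.0044510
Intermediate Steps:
w = -3/674 (w = -(-1 - 1*(-7))/(4*337) = -(-1 + 7)/(4*337) = -3/(2*337) = -¼*6/337 = -3/674 ≈ -0.0044510)
P(Q) = 28 + 5*Q (P(Q) = 3 - (-5)*(Q + 5) = 3 - (-5)*(5 + Q) = 3 - (-25 - 5*Q) = 3 + (25 + 5*Q) = 28 + 5*Q)
J(D) = -3/674
-J(P(-26)) = -1*(-3/674) = 3/674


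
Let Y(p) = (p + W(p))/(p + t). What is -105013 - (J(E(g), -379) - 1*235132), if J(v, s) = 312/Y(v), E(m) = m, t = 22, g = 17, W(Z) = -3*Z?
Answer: 2218107/17 ≈ 1.3048e+5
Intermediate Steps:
Y(p) = -2*p/(22 + p) (Y(p) = (p - 3*p)/(p + 22) = (-2*p)/(22 + p) = -2*p/(22 + p))
J(v, s) = -156*(22 + v)/v (J(v, s) = 312/((-2*v/(22 + v))) = 312*(-(22 + v)/(2*v)) = -156*(22 + v)/v)
-105013 - (J(E(g), -379) - 1*235132) = -105013 - ((-156 - 3432/17) - 1*235132) = -105013 - ((-156 - 3432*1/17) - 235132) = -105013 - ((-156 - 3432/17) - 235132) = -105013 - (-6084/17 - 235132) = -105013 - 1*(-4003328/17) = -105013 + 4003328/17 = 2218107/17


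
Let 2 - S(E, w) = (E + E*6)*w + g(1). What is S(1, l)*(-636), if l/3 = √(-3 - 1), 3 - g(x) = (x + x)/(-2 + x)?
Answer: 1908 + 26712*I ≈ 1908.0 + 26712.0*I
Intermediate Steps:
g(x) = 3 - 2*x/(-2 + x) (g(x) = 3 - (x + x)/(-2 + x) = 3 - 2*x/(-2 + x))
l = 6*I (l = 3*√(-3 - 1) = 3*√(-4) = 3*(2*I) = 6*I ≈ 6.0*I)
S(E, w) = -3 - 7*E*w (S(E, w) = 2 - ((E + E*6)*w + (-6 + 1)/(-2 + 1)) = 2 - ((E + 6*E)*w - 5/(-1)) = 2 - ((7*E)*w - 1*(-5)) = 2 - (7*E*w + 5) = 2 - (5 + 7*E*w) = 2 + (-5 - 7*E*w) = -3 - 7*E*w)
S(1, l)*(-636) = (-3 - 7*1*6*I)*(-636) = (-3 - 42*I)*(-636) = 1908 + 26712*I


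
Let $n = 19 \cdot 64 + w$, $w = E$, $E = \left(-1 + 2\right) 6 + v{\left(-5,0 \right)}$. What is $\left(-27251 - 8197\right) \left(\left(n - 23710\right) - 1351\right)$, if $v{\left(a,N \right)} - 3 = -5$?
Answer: $845115768$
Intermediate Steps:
$v{\left(a,N \right)} = -2$ ($v{\left(a,N \right)} = 3 - 5 = -2$)
$E = 4$ ($E = \left(-1 + 2\right) 6 - 2 = 1 \cdot 6 - 2 = 6 - 2 = 4$)
$w = 4$
$n = 1220$ ($n = 19 \cdot 64 + 4 = 1216 + 4 = 1220$)
$\left(-27251 - 8197\right) \left(\left(n - 23710\right) - 1351\right) = \left(-27251 - 8197\right) \left(\left(1220 - 23710\right) - 1351\right) = - 35448 \left(\left(1220 - 23710\right) - 1351\right) = - 35448 \left(-22490 - 1351\right) = \left(-35448\right) \left(-23841\right) = 845115768$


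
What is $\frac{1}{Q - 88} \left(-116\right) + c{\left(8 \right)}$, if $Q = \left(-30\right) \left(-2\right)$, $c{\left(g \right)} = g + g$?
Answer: $\frac{141}{7} \approx 20.143$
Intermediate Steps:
$c{\left(g \right)} = 2 g$
$Q = 60$
$\frac{1}{Q - 88} \left(-116\right) + c{\left(8 \right)} = \frac{1}{60 - 88} \left(-116\right) + 2 \cdot 8 = \frac{1}{-28} \left(-116\right) + 16 = \left(- \frac{1}{28}\right) \left(-116\right) + 16 = \frac{29}{7} + 16 = \frac{141}{7}$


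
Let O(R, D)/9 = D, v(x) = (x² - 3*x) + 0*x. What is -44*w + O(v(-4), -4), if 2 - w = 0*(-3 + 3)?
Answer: -124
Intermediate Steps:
v(x) = x² - 3*x (v(x) = (x² - 3*x) + 0 = x² - 3*x)
O(R, D) = 9*D
w = 2 (w = 2 - 0*(-3 + 3) = 2 - 0*0 = 2 - 1*0 = 2 + 0 = 2)
-44*w + O(v(-4), -4) = -44*2 + 9*(-4) = -88 - 36 = -124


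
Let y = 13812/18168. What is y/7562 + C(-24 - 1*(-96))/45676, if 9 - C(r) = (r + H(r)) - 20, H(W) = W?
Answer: -8316097/3440384834 ≈ -0.0024172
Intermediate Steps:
y = 1151/1514 (y = 13812*(1/18168) = 1151/1514 ≈ 0.76024)
C(r) = 29 - 2*r (C(r) = 9 - ((r + r) - 20) = 9 - (2*r - 20) = 9 - (-20 + 2*r) = 9 + (20 - 2*r) = 29 - 2*r)
y/7562 + C(-24 - 1*(-96))/45676 = (1151/1514)/7562 + (29 - 2*(-24 - 1*(-96)))/45676 = (1151/1514)*(1/7562) + (29 - 2*(-24 + 96))*(1/45676) = 1151/11448868 + (29 - 2*72)*(1/45676) = 1151/11448868 + (29 - 144)*(1/45676) = 1151/11448868 - 115*1/45676 = 1151/11448868 - 115/45676 = -8316097/3440384834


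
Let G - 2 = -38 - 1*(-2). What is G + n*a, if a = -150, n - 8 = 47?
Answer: -8284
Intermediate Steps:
G = -34 (G = 2 + (-38 - 1*(-2)) = 2 + (-38 + 2) = 2 - 36 = -34)
n = 55 (n = 8 + 47 = 55)
G + n*a = -34 + 55*(-150) = -34 - 8250 = -8284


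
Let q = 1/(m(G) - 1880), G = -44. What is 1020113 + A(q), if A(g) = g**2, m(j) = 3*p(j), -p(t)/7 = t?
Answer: 932317994769/913936 ≈ 1.0201e+6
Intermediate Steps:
p(t) = -7*t
m(j) = -21*j (m(j) = 3*(-7*j) = -21*j)
q = -1/956 (q = 1/(-21*(-44) - 1880) = 1/(924 - 1880) = 1/(-956) = -1/956 ≈ -0.0010460)
1020113 + A(q) = 1020113 + (-1/956)**2 = 1020113 + 1/913936 = 932317994769/913936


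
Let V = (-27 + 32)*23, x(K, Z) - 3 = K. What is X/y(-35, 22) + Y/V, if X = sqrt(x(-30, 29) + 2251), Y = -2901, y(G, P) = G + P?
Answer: -2901/115 - 4*sqrt(139)/13 ≈ -28.854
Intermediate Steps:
x(K, Z) = 3 + K
V = 115 (V = 5*23 = 115)
X = 4*sqrt(139) (X = sqrt((3 - 30) + 2251) = sqrt(-27 + 2251) = sqrt(2224) = 4*sqrt(139) ≈ 47.159)
X/y(-35, 22) + Y/V = (4*sqrt(139))/(-35 + 22) - 2901/115 = (4*sqrt(139))/(-13) - 2901*1/115 = (4*sqrt(139))*(-1/13) - 2901/115 = -4*sqrt(139)/13 - 2901/115 = -2901/115 - 4*sqrt(139)/13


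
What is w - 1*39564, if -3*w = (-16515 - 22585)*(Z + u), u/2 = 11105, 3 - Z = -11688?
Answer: 1325410408/3 ≈ 4.4180e+8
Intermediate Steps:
Z = 11691 (Z = 3 - 1*(-11688) = 3 + 11688 = 11691)
u = 22210 (u = 2*11105 = 22210)
w = 1325529100/3 (w = -(-16515 - 22585)*(11691 + 22210)/3 = -(-39100)*33901/3 = -⅓*(-1325529100) = 1325529100/3 ≈ 4.4184e+8)
w - 1*39564 = 1325529100/3 - 1*39564 = 1325529100/3 - 39564 = 1325410408/3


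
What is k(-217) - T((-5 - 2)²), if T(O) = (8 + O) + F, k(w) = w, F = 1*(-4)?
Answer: -270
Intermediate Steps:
F = -4
T(O) = 4 + O (T(O) = (8 + O) - 4 = 4 + O)
k(-217) - T((-5 - 2)²) = -217 - (4 + (-5 - 2)²) = -217 - (4 + (-7)²) = -217 - (4 + 49) = -217 - 1*53 = -217 - 53 = -270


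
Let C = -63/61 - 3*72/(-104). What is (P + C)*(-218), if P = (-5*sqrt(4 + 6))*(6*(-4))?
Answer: -180504/793 - 26160*sqrt(10) ≈ -82953.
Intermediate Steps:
C = 828/793 (C = -63*1/61 - 216*(-1/104) = -63/61 + 27/13 = 828/793 ≈ 1.0441)
P = 120*sqrt(10) (P = -5*sqrt(10)*(-24) = 120*sqrt(10) ≈ 379.47)
(P + C)*(-218) = (120*sqrt(10) + 828/793)*(-218) = (828/793 + 120*sqrt(10))*(-218) = -180504/793 - 26160*sqrt(10)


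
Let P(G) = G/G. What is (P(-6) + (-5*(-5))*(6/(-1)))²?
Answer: 22201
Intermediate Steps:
P(G) = 1
(P(-6) + (-5*(-5))*(6/(-1)))² = (1 + (-5*(-5))*(6/(-1)))² = (1 + 25*(6*(-1)))² = (1 + 25*(-6))² = (1 - 150)² = (-149)² = 22201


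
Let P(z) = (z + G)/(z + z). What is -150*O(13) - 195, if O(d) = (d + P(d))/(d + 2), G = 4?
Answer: -4310/13 ≈ -331.54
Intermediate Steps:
P(z) = (4 + z)/(2*z) (P(z) = (z + 4)/(z + z) = (4 + z)/((2*z)) = (4 + z)*(1/(2*z)) = (4 + z)/(2*z))
O(d) = (d + (4 + d)/(2*d))/(2 + d) (O(d) = (d + (4 + d)/(2*d))/(d + 2) = (d + (4 + d)/(2*d))/(2 + d))
-150*O(13) - 195 = -150*(2 + 13**2 + (1/2)*13)/(13*(2 + 13)) - 195 = -150*(2 + 169 + 13/2)/(13*15) - 195 = -150*355/(13*15*2) - 195 = -150*71/78 - 195 = -1775/13 - 195 = -4310/13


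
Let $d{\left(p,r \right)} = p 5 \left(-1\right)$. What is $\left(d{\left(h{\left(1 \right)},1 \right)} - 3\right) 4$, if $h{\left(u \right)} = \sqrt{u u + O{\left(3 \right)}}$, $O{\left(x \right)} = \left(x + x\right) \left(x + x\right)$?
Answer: $-12 - 20 \sqrt{37} \approx -133.66$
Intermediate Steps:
$O{\left(x \right)} = 4 x^{2}$ ($O{\left(x \right)} = 2 x 2 x = 4 x^{2}$)
$h{\left(u \right)} = \sqrt{36 + u^{2}}$ ($h{\left(u \right)} = \sqrt{u u + 4 \cdot 3^{2}} = \sqrt{u^{2} + 4 \cdot 9} = \sqrt{u^{2} + 36} = \sqrt{36 + u^{2}}$)
$d{\left(p,r \right)} = - 5 p$ ($d{\left(p,r \right)} = 5 p \left(-1\right) = - 5 p$)
$\left(d{\left(h{\left(1 \right)},1 \right)} - 3\right) 4 = \left(- 5 \sqrt{36 + 1^{2}} - 3\right) 4 = \left(- 5 \sqrt{36 + 1} - 3\right) 4 = \left(- 5 \sqrt{37} - 3\right) 4 = \left(-3 - 5 \sqrt{37}\right) 4 = -12 - 20 \sqrt{37}$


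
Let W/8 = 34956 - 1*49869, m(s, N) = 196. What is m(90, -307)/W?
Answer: -49/29826 ≈ -0.0016429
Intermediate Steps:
W = -119304 (W = 8*(34956 - 1*49869) = 8*(34956 - 49869) = 8*(-14913) = -119304)
m(90, -307)/W = 196/(-119304) = 196*(-1/119304) = -49/29826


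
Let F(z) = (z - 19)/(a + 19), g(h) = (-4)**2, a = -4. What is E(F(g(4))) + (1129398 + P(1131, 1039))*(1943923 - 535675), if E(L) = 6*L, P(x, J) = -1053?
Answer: 7944947947794/5 ≈ 1.5890e+12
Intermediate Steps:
g(h) = 16
F(z) = -19/15 + z/15 (F(z) = (z - 19)/(-4 + 19) = (-19 + z)/15 = (-19 + z)*(1/15) = -19/15 + z/15)
E(F(g(4))) + (1129398 + P(1131, 1039))*(1943923 - 535675) = 6*(-19/15 + (1/15)*16) + (1129398 - 1053)*(1943923 - 535675) = 6*(-19/15 + 16/15) + 1128345*1408248 = 6*(-1/5) + 1588989589560 = -6/5 + 1588989589560 = 7944947947794/5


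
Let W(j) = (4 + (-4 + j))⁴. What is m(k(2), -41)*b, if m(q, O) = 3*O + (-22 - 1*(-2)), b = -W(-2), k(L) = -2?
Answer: 2288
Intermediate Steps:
W(j) = j⁴
b = -16 (b = -1*(-2)⁴ = -1*16 = -16)
m(q, O) = -20 + 3*O (m(q, O) = 3*O + (-22 + 2) = 3*O - 20 = -20 + 3*O)
m(k(2), -41)*b = (-20 + 3*(-41))*(-16) = (-20 - 123)*(-16) = -143*(-16) = 2288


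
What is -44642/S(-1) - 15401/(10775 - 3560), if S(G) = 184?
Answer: -162462907/663780 ≈ -244.75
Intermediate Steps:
-44642/S(-1) - 15401/(10775 - 3560) = -44642/184 - 15401/(10775 - 3560) = -44642*1/184 - 15401/7215 = -22321/92 - 15401*1/7215 = -22321/92 - 15401/7215 = -162462907/663780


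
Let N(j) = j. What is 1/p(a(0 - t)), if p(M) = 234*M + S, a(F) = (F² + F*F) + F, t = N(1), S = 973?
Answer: 1/1207 ≈ 0.00082850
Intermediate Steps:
t = 1
a(F) = F + 2*F² (a(F) = (F² + F²) + F = 2*F² + F = F + 2*F²)
p(M) = 973 + 234*M (p(M) = 234*M + 973 = 973 + 234*M)
1/p(a(0 - t)) = 1/(973 + 234*((0 - 1*1)*(1 + 2*(0 - 1*1)))) = 1/(973 + 234*((0 - 1)*(1 + 2*(0 - 1)))) = 1/(973 + 234*(-(1 + 2*(-1)))) = 1/(973 + 234*(-(1 - 2))) = 1/(973 + 234*(-1*(-1))) = 1/(973 + 234*1) = 1/(973 + 234) = 1/1207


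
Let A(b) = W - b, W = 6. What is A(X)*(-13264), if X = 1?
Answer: -66320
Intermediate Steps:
A(b) = 6 - b
A(X)*(-13264) = (6 - 1*1)*(-13264) = (6 - 1)*(-13264) = 5*(-13264) = -66320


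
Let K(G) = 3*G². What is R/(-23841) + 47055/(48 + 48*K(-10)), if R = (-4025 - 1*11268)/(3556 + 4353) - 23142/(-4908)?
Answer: 1209590358006073/371411912961936 ≈ 3.2567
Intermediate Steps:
R = 17995339/6469562 (R = (-4025 - 11268)/7909 - 23142*(-1/4908) = -15293*1/7909 + 3857/818 = -15293/7909 + 3857/818 = 17995339/6469562 ≈ 2.7815)
R/(-23841) + 47055/(48 + 48*K(-10)) = (17995339/6469562)/(-23841) + 47055/(48 + 48*(3*(-10)²)) = (17995339/6469562)*(-1/23841) + 47055/(48 + 48*(3*100)) = -17995339/154240827642 + 47055/(48 + 48*300) = -17995339/154240827642 + 47055/(48 + 14400) = -17995339/154240827642 + 47055/14448 = -17995339/154240827642 + 47055*(1/14448) = -17995339/154240827642 + 15685/4816 = 1209590358006073/371411912961936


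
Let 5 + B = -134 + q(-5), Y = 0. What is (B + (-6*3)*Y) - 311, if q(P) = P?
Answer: -455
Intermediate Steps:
B = -144 (B = -5 + (-134 - 5) = -5 - 139 = -144)
(B + (-6*3)*Y) - 311 = (-144 - 6*3*0) - 311 = (-144 - 18*0) - 311 = (-144 + 0) - 311 = -144 - 311 = -455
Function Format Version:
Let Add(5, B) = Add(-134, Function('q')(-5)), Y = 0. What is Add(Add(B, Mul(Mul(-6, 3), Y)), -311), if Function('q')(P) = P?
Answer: -455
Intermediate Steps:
B = -144 (B = Add(-5, Add(-134, -5)) = Add(-5, -139) = -144)
Add(Add(B, Mul(Mul(-6, 3), Y)), -311) = Add(Add(-144, Mul(Mul(-6, 3), 0)), -311) = Add(Add(-144, Mul(-18, 0)), -311) = Add(Add(-144, 0), -311) = Add(-144, -311) = -455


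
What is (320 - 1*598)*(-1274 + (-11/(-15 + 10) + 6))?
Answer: 1759462/5 ≈ 3.5189e+5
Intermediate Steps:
(320 - 1*598)*(-1274 + (-11/(-15 + 10) + 6)) = (320 - 598)*(-1274 + (-11/(-5) + 6)) = -278*(-1274 + (-11*(-⅕) + 6)) = -278*(-1274 + (11/5 + 6)) = -278*(-1274 + 41/5) = -278*(-6329/5) = 1759462/5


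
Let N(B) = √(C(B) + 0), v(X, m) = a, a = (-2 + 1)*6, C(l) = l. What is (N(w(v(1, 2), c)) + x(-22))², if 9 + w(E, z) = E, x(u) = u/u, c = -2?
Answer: (1 + I*√15)² ≈ -14.0 + 7.746*I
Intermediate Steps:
x(u) = 1
a = -6 (a = -1*6 = -6)
v(X, m) = -6
w(E, z) = -9 + E
N(B) = √B (N(B) = √(B + 0) = √B)
(N(w(v(1, 2), c)) + x(-22))² = (√(-9 - 6) + 1)² = (√(-15) + 1)² = (I*√15 + 1)² = (1 + I*√15)²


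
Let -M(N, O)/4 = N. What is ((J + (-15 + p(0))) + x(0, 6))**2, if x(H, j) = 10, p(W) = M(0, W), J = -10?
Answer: 225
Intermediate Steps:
M(N, O) = -4*N
p(W) = 0 (p(W) = -4*0 = 0)
((J + (-15 + p(0))) + x(0, 6))**2 = ((-10 + (-15 + 0)) + 10)**2 = ((-10 - 15) + 10)**2 = (-25 + 10)**2 = (-15)**2 = 225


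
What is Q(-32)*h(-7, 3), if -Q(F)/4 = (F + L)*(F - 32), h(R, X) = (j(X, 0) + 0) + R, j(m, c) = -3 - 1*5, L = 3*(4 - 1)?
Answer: 88320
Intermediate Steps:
L = 9 (L = 3*3 = 9)
j(m, c) = -8 (j(m, c) = -3 - 5 = -8)
h(R, X) = -8 + R (h(R, X) = (-8 + 0) + R = -8 + R)
Q(F) = -4*(-32 + F)*(9 + F) (Q(F) = -4*(F + 9)*(F - 32) = -4*(9 + F)*(-32 + F) = -4*(-32 + F)*(9 + F))
Q(-32)*h(-7, 3) = (1152 - 4*(-32)**2 + 92*(-32))*(-8 - 7) = (1152 - 4*1024 - 2944)*(-15) = (1152 - 4096 - 2944)*(-15) = -5888*(-15) = 88320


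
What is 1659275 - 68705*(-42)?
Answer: 4544885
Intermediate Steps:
1659275 - 68705*(-42) = 1659275 - 1*(-2885610) = 1659275 + 2885610 = 4544885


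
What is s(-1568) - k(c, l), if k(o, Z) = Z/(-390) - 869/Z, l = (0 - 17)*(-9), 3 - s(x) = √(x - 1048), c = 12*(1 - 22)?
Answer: 180443/19890 - 2*I*√654 ≈ 9.0721 - 51.147*I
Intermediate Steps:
c = -252 (c = 12*(-21) = -252)
s(x) = 3 - √(-1048 + x) (s(x) = 3 - √(x - 1048) = 3 - √(-1048 + x))
l = 153 (l = -17*(-9) = 153)
k(o, Z) = -869/Z - Z/390 (k(o, Z) = Z*(-1/390) - 869/Z = -Z/390 - 869/Z = -869/Z - Z/390)
s(-1568) - k(c, l) = (3 - √(-1048 - 1568)) - (-869/153 - 1/390*153) = (3 - √(-2616)) - (-869*1/153 - 51/130) = (3 - 2*I*√654) - (-869/153 - 51/130) = (3 - 2*I*√654) - 1*(-120773/19890) = (3 - 2*I*√654) + 120773/19890 = 180443/19890 - 2*I*√654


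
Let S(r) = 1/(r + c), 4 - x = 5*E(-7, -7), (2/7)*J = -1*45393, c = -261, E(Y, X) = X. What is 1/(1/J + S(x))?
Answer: -7837858/35355 ≈ -221.69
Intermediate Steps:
J = -317751/2 (J = 7*(-1*45393)/2 = (7/2)*(-45393) = -317751/2 ≈ -1.5888e+5)
x = 39 (x = 4 - 5*(-7) = 4 - 1*(-35) = 4 + 35 = 39)
S(r) = 1/(-261 + r) (S(r) = 1/(r - 261) = 1/(-261 + r))
1/(1/J + S(x)) = 1/(1/(-317751/2) + 1/(-261 + 39)) = 1/(-2/317751 + 1/(-222)) = 1/(-2/317751 - 1/222) = 1/(-35355/7837858) = -7837858/35355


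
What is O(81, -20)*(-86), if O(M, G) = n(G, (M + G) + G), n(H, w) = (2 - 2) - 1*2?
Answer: 172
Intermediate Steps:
n(H, w) = -2 (n(H, w) = 0 - 2 = -2)
O(M, G) = -2
O(81, -20)*(-86) = -2*(-86) = 172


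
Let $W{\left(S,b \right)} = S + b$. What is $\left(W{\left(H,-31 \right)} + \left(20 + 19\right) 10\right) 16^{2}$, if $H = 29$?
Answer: $99328$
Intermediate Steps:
$\left(W{\left(H,-31 \right)} + \left(20 + 19\right) 10\right) 16^{2} = \left(\left(29 - 31\right) + \left(20 + 19\right) 10\right) 16^{2} = \left(-2 + 39 \cdot 10\right) 256 = \left(-2 + 390\right) 256 = 388 \cdot 256 = 99328$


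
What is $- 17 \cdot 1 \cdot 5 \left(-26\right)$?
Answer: $2210$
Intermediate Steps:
$- 17 \cdot 1 \cdot 5 \left(-26\right) = \left(-17\right) 5 \left(-26\right) = \left(-85\right) \left(-26\right) = 2210$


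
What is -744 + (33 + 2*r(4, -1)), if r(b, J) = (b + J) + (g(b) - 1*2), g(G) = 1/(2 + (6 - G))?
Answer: -1417/2 ≈ -708.50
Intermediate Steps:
g(G) = 1/(8 - G)
r(b, J) = -2 + J + b - 1/(-8 + b) (r(b, J) = (b + J) + (-1/(-8 + b) - 1*2) = (J + b) + (-1/(-8 + b) - 2) = (J + b) + (-2 - 1/(-8 + b)) = -2 + J + b - 1/(-8 + b))
-744 + (33 + 2*r(4, -1)) = -744 + (33 + 2*((-1 + (-8 + 4)*(-2 - 1 + 4))/(-8 + 4))) = -744 + (33 + 2*((-1 - 4*1)/(-4))) = -744 + (33 + 2*(-(-1 - 4)/4)) = -744 + (33 + 2*(-1/4*(-5))) = -744 + (33 + 2*(5/4)) = -744 + (33 + 5/2) = -744 + 71/2 = -1417/2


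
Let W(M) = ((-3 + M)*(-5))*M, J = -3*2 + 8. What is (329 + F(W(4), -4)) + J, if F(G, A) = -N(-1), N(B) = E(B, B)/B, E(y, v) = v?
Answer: 330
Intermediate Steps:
N(B) = 1 (N(B) = B/B = 1)
J = 2 (J = -6 + 8 = 2)
W(M) = M*(15 - 5*M) (W(M) = (15 - 5*M)*M = M*(15 - 5*M))
F(G, A) = -1 (F(G, A) = -1*1 = -1)
(329 + F(W(4), -4)) + J = (329 - 1) + 2 = 328 + 2 = 330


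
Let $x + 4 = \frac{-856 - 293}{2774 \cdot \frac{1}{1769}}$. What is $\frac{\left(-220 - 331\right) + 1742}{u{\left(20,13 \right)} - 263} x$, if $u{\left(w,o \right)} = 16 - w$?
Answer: $\frac{811339769}{246886} \approx 3286.3$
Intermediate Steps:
$x = - \frac{2043677}{2774}$ ($x = -4 + \frac{-856 - 293}{2774 \cdot \frac{1}{1769}} = -4 - \frac{1149}{\frac{2774}{1769}} = -4 - \frac{2032581}{2774} = - \frac{2043677}{2774} \approx -736.73$)
$\frac{\left(-220 - 331\right) + 1742}{u{\left(20,13 \right)} - 263} x = \frac{\left(-220 - 331\right) + 1742}{\left(16 - 20\right) - 263} \left(- \frac{2043677}{2774}\right) = \frac{-551 + 1742}{\left(16 - 20\right) - 263} \left(- \frac{2043677}{2774}\right) = \frac{1191}{-4 - 263} \left(- \frac{2043677}{2774}\right) = \frac{1191}{-267} \left(- \frac{2043677}{2774}\right) = 1191 \left(- \frac{1}{267}\right) \left(- \frac{2043677}{2774}\right) = \left(- \frac{397}{89}\right) \left(- \frac{2043677}{2774}\right) = \frac{811339769}{246886}$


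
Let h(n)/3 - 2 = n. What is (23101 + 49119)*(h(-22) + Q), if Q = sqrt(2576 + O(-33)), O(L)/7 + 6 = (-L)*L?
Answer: -4333200 + 72220*I*sqrt(5089) ≈ -4.3332e+6 + 5.152e+6*I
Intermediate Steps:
h(n) = 6 + 3*n
O(L) = -42 - 7*L**2 (O(L) = -42 + 7*((-L)*L) = -42 + 7*(-L**2) = -42 - 7*L**2)
Q = I*sqrt(5089) (Q = sqrt(2576 + (-42 - 7*(-33)**2)) = sqrt(2576 + (-42 - 7*1089)) = sqrt(2576 + (-42 - 7623)) = sqrt(2576 - 7665) = sqrt(-5089) = I*sqrt(5089) ≈ 71.337*I)
(23101 + 49119)*(h(-22) + Q) = (23101 + 49119)*((6 + 3*(-22)) + I*sqrt(5089)) = 72220*((6 - 66) + I*sqrt(5089)) = 72220*(-60 + I*sqrt(5089)) = -4333200 + 72220*I*sqrt(5089)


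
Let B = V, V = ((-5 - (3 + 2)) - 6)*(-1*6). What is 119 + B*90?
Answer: 8759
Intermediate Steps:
V = 96 (V = ((-5 - 1*5) - 6)*(-6) = ((-5 - 5) - 6)*(-6) = (-10 - 6)*(-6) = -16*(-6) = 96)
B = 96
119 + B*90 = 119 + 96*90 = 119 + 8640 = 8759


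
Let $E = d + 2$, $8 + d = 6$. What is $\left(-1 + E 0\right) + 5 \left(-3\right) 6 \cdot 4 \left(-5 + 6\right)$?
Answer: $-361$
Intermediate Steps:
$d = -2$ ($d = -8 + 6 = -2$)
$E = 0$ ($E = -2 + 2 = 0$)
$\left(-1 + E 0\right) + 5 \left(-3\right) 6 \cdot 4 \left(-5 + 6\right) = \left(-1 + 0 \cdot 0\right) + 5 \left(-3\right) 6 \cdot 4 \left(-5 + 6\right) = \left(-1 + 0\right) + \left(-15\right) 6 \cdot 4 \cdot 1 = -1 - 360 = -361$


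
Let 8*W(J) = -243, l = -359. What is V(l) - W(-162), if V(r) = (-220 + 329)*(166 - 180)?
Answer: -11965/8 ≈ -1495.6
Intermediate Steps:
W(J) = -243/8 (W(J) = (⅛)*(-243) = -243/8)
V(r) = -1526 (V(r) = 109*(-14) = -1526)
V(l) - W(-162) = -1526 - 1*(-243/8) = -1526 + 243/8 = -11965/8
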